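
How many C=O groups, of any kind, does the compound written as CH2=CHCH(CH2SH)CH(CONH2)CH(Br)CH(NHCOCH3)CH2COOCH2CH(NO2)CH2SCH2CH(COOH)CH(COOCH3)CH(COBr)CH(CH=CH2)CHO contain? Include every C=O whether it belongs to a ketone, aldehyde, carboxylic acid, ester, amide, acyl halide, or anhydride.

7

CH(CONH2): amide, 1 C=O (running total 1).
CH(NHCOCH3): amide, 1 C=O (running total 2).
CH2COOCH2: ester, 1 C=O (running total 3).
CH(COOH): carboxylic acid, 1 C=O (running total 4).
CH(COOCH3): ester, 1 C=O (running total 5).
CH(COBr): acyl halide, 1 C=O (running total 6).
CHO: aldehyde, 1 C=O (running total 7).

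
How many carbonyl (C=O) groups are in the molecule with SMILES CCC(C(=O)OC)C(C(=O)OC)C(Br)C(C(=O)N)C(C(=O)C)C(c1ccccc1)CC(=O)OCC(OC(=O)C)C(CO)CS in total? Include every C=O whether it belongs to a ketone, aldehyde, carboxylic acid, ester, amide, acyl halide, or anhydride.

6

CH(COOCH3): ester, 1 C=O (running total 1).
CH(COOCH3): ester, 1 C=O (running total 2).
CH(CONH2): amide, 1 C=O (running total 3).
CH(COCH3): ketone, 1 C=O (running total 4).
CH2COOCH2: ester, 1 C=O (running total 5).
CH(OCOCH3): ester, 1 C=O (running total 6).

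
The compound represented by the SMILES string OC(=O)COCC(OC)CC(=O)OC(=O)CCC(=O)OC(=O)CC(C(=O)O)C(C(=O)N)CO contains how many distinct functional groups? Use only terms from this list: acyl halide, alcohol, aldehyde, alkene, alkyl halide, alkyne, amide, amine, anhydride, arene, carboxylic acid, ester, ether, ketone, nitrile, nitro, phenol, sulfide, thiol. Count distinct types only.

Taking each segment in turn:
  HOOC: –COOH: carbonyl C bonded to –OH and C → carboxylic acid (the –OH is not a separate alcohol).
  CH2OCH2: C–O–C with sp³ carbons on both sides and no adjacent C=O → ether.
  CH(OCH3): pendant –OCH3: C–O–C with sp³ C, no adjacent C=O → ether.
  CH2CO-O-COCH2: two acyl groups sharing one oxygen, –C(=O)–O–C(=O)– → anhydride.
  CH2CO-O-COCH2: two acyl groups sharing one oxygen, –C(=O)–O–C(=O)– → anhydride.
  CH(COOH): pendant –COOH: carbonyl C bonded to C and –OH → carboxylic acid.
  CH(CONH2): pendant –CONH2: carbonyl C bonded to C and N → amide.
  CH2OH: –OH on an sp³ carbon → alcohol.
Distinct types present: alcohol, amide, anhydride, carboxylic acid, ether.

5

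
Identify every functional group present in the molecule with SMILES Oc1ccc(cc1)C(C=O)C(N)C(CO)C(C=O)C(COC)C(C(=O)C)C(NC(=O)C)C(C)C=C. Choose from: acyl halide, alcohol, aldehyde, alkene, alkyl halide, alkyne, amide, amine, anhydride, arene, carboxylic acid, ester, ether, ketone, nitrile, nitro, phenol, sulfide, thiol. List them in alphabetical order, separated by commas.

Taking each segment in turn:
  HOC6H4: –OH attached directly to an aromatic ring → phenol (not alcohol); the ring itself is an arene.
  CH(CHO): pendant –CHO: carbonyl C bonded to C and H → aldehyde.
  CH(NH2): –NH2 on an sp³ carbon with no adjacent C=O → amine.
  CH(CH2OH): pendant –CH2OH on an sp³ backbone C → alcohol.
  CH(CHO): pendant –CHO: carbonyl C bonded to C and H → aldehyde.
  CH(CH2OCH3): pendant –CH2OCH3: C–O–C linkage → ether.
  CH(COCH3): pendant –COCH3: carbonyl C bonded to two carbons → ketone.
  CH(NHCOCH3): pendant –NHC(=O)CH3: N bonded to a carbonyl → amide (not amine).
  CH=CH2: C=C double bond → alkene.

alcohol, aldehyde, alkene, amide, amine, arene, ether, ketone, phenol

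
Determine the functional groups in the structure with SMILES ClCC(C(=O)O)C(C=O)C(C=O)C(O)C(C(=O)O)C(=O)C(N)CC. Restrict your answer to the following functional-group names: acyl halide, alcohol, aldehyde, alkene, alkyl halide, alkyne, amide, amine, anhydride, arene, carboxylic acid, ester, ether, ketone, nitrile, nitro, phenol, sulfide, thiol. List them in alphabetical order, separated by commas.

alcohol, aldehyde, alkyl halide, amine, carboxylic acid, ketone

Reading the structure from left to right:
  ClCH2: halogen on an sp³ carbon → alkyl halide.
  CH(COOH): pendant –COOH: carbonyl C bonded to C and –OH → carboxylic acid.
  CH(CHO): pendant –CHO: carbonyl C bonded to C and H → aldehyde.
  CH(CHO): pendant –CHO: carbonyl C bonded to C and H → aldehyde.
  CH(OH): –OH on an sp³ carbon → alcohol (secondary).
  CH(COOH): pendant –COOH: carbonyl C bonded to C and –OH → carboxylic acid.
  CO: –C(=O)– with carbon on both sides → ketone.
  CH(NH2): –NH2 on an sp³ carbon with no adjacent C=O → amine.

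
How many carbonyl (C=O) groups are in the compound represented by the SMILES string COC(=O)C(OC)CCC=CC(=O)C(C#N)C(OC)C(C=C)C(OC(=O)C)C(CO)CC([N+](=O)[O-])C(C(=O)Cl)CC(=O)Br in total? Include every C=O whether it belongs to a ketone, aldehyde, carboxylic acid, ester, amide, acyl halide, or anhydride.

5

CH3OOC: ester, 1 C=O (running total 1).
CO: ketone, 1 C=O (running total 2).
CH(OCOCH3): ester, 1 C=O (running total 3).
CH(COCl): acyl halide, 1 C=O (running total 4).
COBr: acyl halide, 1 C=O (running total 5).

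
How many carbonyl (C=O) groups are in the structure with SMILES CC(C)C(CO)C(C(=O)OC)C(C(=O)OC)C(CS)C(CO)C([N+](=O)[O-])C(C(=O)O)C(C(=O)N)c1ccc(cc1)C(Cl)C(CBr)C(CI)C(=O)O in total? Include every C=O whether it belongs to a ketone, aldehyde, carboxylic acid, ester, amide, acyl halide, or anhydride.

CH(COOCH3): ester, 1 C=O (running total 1).
CH(COOCH3): ester, 1 C=O (running total 2).
CH(COOH): carboxylic acid, 1 C=O (running total 3).
CH(CONH2): amide, 1 C=O (running total 4).
COOH: carboxylic acid, 1 C=O (running total 5).

5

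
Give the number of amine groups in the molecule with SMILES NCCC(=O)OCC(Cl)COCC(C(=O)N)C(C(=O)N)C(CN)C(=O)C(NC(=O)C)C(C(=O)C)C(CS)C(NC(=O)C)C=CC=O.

–NH2 on an sp³ carbon with no adjacent C=O → amine.
–C(=O)–O–C with C on the carbonyl side → ester.
halogen on an sp³ carbon → alkyl halide.
C–O–C with sp³ carbons on both sides and no adjacent C=O → ether.
pendant –CONH2: carbonyl C bonded to C and N → amide.
pendant –CONH2: carbonyl C bonded to C and N → amide.
pendant –CH2NH2: N on sp³ C, no adjacent C=O → amine.
–C(=O)– with carbon on both sides → ketone.
pendant –NHC(=O)CH3: N bonded to a carbonyl → amide (not amine).
pendant –COCH3: carbonyl C bonded to two carbons → ketone.
pendant –CH2SH → thiol.
pendant –NHC(=O)CH3: N bonded to a carbonyl → amide (not amine).
C=C double bond → alkene.
terminal –CHO: carbonyl C bonded to H and C → aldehyde.
Amine appears at: H2NCH2, CH(CH2NH2) → 2.

2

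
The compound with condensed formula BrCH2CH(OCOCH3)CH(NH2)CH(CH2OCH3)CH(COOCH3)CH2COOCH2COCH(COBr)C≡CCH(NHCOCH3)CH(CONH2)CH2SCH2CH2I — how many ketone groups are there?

1

halogen on an sp³ carbon → alkyl halide.
pendant –OC(=O)CH3: an acyloxy group → ester.
–NH2 on an sp³ carbon with no adjacent C=O → amine.
pendant –CH2OCH3: C–O–C linkage → ether.
pendant –COOCH3: carbonyl C bonded to C and –OCH3 → ester.
–C(=O)–O–C with C on the carbonyl side → ester.
–C(=O)– with carbon on both sides → ketone.
pendant –C(=O)X: carbonyl C bonded to C and halogen → acyl halide.
C≡C triple bond → alkyne.
pendant –NHC(=O)CH3: N bonded to a carbonyl → amide (not amine).
pendant –CONH2: carbonyl C bonded to C and N → amide.
C–S–C linkage → sulfide (thioether).
halogen on an sp³ carbon → alkyl halide.
Ketone appears at: CO → 1.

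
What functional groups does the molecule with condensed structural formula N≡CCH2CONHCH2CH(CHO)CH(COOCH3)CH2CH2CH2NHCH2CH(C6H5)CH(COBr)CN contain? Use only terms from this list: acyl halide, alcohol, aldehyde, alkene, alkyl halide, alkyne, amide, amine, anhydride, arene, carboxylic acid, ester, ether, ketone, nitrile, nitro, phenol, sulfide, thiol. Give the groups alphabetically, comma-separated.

N≡C–: carbon triple-bonded to nitrogen → nitrile.
–C(=O)–N– linkage → amide (the N is not an amine).
pendant –CHO: carbonyl C bonded to C and H → aldehyde.
pendant –COOCH3: carbonyl C bonded to C and –OCH3 → ester.
C–N–C with sp³ carbons and no adjacent C=O → amine (secondary).
pendant –C6H5: benzene ring → arene.
pendant –C(=O)X: carbonyl C bonded to C and halogen → acyl halide.
–C≡N: carbon triple-bonded to nitrogen → nitrile.

acyl halide, aldehyde, amide, amine, arene, ester, nitrile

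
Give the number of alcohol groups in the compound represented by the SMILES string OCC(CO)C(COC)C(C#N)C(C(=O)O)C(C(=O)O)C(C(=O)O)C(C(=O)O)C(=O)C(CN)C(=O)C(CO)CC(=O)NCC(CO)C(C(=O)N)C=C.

Reading the structure from left to right:
  HOCH2: HO– on an sp³ carbon → alcohol.
  CH(CH2OH): pendant –CH2OH on an sp³ backbone C → alcohol.
  CH(CH2OCH3): pendant –CH2OCH3: C–O–C linkage → ether.
  CH(CN): pendant –C≡N: nitrile.
  CH(COOH): pendant –COOH: carbonyl C bonded to C and –OH → carboxylic acid.
  CH(COOH): pendant –COOH: carbonyl C bonded to C and –OH → carboxylic acid.
  CH(COOH): pendant –COOH: carbonyl C bonded to C and –OH → carboxylic acid.
  CH(COOH): pendant –COOH: carbonyl C bonded to C and –OH → carboxylic acid.
  CO: –C(=O)– with carbon on both sides → ketone.
  CH(CH2NH2): pendant –CH2NH2: N on sp³ C, no adjacent C=O → amine.
  CO: –C(=O)– with carbon on both sides → ketone.
  CH(CH2OH): pendant –CH2OH on an sp³ backbone C → alcohol.
  CH2CONHCH2: –C(=O)–N– linkage → amide (the N is not an amine).
  CH(CH2OH): pendant –CH2OH on an sp³ backbone C → alcohol.
  CH(CONH2): pendant –CONH2: carbonyl C bonded to C and N → amide.
  CH=CH2: C=C double bond → alkene.
Alcohol appears at: HOCH2, CH(CH2OH), CH(CH2OH), CH(CH2OH) → 4.

4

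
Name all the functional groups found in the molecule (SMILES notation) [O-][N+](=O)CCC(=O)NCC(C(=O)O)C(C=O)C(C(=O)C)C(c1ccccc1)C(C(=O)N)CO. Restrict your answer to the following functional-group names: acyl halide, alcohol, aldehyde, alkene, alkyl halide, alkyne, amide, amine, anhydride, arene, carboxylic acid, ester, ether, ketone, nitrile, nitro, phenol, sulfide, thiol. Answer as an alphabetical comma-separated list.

–NO2 on carbon → nitro group.
–C(=O)–N– linkage → amide (the N is not an amine).
pendant –COOH: carbonyl C bonded to C and –OH → carboxylic acid.
pendant –CHO: carbonyl C bonded to C and H → aldehyde.
pendant –COCH3: carbonyl C bonded to two carbons → ketone.
pendant –C6H5: benzene ring → arene.
pendant –CONH2: carbonyl C bonded to C and N → amide.
–OH on an sp³ carbon → alcohol.

alcohol, aldehyde, amide, arene, carboxylic acid, ketone, nitro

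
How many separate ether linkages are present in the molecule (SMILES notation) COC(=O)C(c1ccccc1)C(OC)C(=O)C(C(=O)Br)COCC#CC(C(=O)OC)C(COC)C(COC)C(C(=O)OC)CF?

Working along the chain:
  CH3OOC: CH3O–C(=O)–: carbonyl C bonded to C and to –OCH3 → ester (not ketone + ether).
  CH(C6H5): pendant –C6H5: benzene ring → arene.
  CH(OCH3): pendant –OCH3: C–O–C with sp³ C, no adjacent C=O → ether.
  CO: –C(=O)– with carbon on both sides → ketone.
  CH(COBr): pendant –C(=O)X: carbonyl C bonded to C and halogen → acyl halide.
  CH2OCH2: C–O–C with sp³ carbons on both sides and no adjacent C=O → ether.
  C≡C: C≡C triple bond → alkyne.
  CH(COOCH3): pendant –COOCH3: carbonyl C bonded to C and –OCH3 → ester.
  CH(CH2OCH3): pendant –CH2OCH3: C–O–C linkage → ether.
  CH(CH2OCH3): pendant –CH2OCH3: C–O–C linkage → ether.
  CH(COOCH3): pendant –COOCH3: carbonyl C bonded to C and –OCH3 → ester.
  CH2F: halogen on an sp³ carbon → alkyl halide.
Ether appears at: CH(OCH3), CH2OCH2, CH(CH2OCH3), CH(CH2OCH3) → 4.

4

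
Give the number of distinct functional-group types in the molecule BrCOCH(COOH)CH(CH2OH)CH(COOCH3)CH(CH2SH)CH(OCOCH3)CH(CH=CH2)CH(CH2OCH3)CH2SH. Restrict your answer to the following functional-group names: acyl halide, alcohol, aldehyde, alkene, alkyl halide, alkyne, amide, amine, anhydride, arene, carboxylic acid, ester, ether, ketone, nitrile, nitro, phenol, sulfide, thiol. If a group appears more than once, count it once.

Working along the chain:
  BrCO: –C(=O)Br: carbonyl C bonded to C and to a halogen → acyl halide (not alkyl halide).
  CH(COOH): pendant –COOH: carbonyl C bonded to C and –OH → carboxylic acid.
  CH(CH2OH): pendant –CH2OH on an sp³ backbone C → alcohol.
  CH(COOCH3): pendant –COOCH3: carbonyl C bonded to C and –OCH3 → ester.
  CH(CH2SH): pendant –CH2SH → thiol.
  CH(OCOCH3): pendant –OC(=O)CH3: an acyloxy group → ester.
  CH(CH=CH2): pendant –CH=CH2: C=C double bond → alkene.
  CH(CH2OCH3): pendant –CH2OCH3: C–O–C linkage → ether.
  CH2SH: –SH on an sp³ carbon → thiol.
Distinct types present: acyl halide, alcohol, alkene, carboxylic acid, ester, ether, thiol.

7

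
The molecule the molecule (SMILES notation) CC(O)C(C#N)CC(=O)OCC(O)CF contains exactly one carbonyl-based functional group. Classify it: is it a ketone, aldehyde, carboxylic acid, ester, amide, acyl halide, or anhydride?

The carbonyl is in the CH2COOCH2 segment: –C(=O)–O–C with C on the carbonyl side → ester.

ester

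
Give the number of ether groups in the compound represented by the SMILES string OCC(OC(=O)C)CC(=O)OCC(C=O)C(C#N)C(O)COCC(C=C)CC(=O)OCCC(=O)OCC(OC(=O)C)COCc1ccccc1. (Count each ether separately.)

HO– on an sp³ carbon → alcohol.
pendant –OC(=O)CH3: an acyloxy group → ester.
–C(=O)–O–C with C on the carbonyl side → ester.
pendant –CHO: carbonyl C bonded to C and H → aldehyde.
pendant –C≡N: nitrile.
–OH on an sp³ carbon → alcohol (secondary).
C–O–C with sp³ carbons on both sides and no adjacent C=O → ether.
pendant –CH=CH2: C=C double bond → alkene.
–C(=O)–O–C with C on the carbonyl side → ester.
–C(=O)–O–C with C on the carbonyl side → ester.
pendant –OC(=O)CH3: an acyloxy group → ester.
C–O–C with sp³ carbons on both sides and no adjacent C=O → ether.
–C6H5 phenyl ring → arene.
Ether appears at: CH2OCH2, CH2OCH2 → 2.

2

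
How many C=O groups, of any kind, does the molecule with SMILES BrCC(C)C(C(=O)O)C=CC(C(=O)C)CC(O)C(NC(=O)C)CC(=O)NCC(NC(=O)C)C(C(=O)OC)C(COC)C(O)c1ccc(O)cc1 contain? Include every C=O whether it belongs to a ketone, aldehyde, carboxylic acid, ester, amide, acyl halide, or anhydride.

CH(COOH): carboxylic acid, 1 C=O (running total 1).
CH(COCH3): ketone, 1 C=O (running total 2).
CH(NHCOCH3): amide, 1 C=O (running total 3).
CH2CONHCH2: amide, 1 C=O (running total 4).
CH(NHCOCH3): amide, 1 C=O (running total 5).
CH(COOCH3): ester, 1 C=O (running total 6).

6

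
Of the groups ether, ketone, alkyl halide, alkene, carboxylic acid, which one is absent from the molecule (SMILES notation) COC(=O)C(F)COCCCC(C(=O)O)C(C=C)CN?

ether: present (CH2OCH2 — C–O–C with sp³ carbons on both sides and no adjacent C=O → ether).
carboxylic acid: present (CH(COOH) — pendant –COOH: carbonyl C bonded to C and –OH → carboxylic acid).
alkyl halide: present (CH(F) — halogen on an sp³ carbon → alkyl halide).
alkene: present (CH(CH=CH2) — pendant –CH=CH2: C=C double bond → alkene).
ketone: absent. In CH3OOC, the C=O is bonded to an –O–C group, which defines an ester, not a ketone. In CH(COOH), the C=O bears an –OH, making it a carboxylic acid rather than a ketone.

ketone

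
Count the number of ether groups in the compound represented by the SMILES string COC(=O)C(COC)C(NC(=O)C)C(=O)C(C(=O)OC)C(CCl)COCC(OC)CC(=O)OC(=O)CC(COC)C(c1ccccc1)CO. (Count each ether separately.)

CH3O–C(=O)–: carbonyl C bonded to C and to –OCH3 → ester (not ketone + ether).
pendant –CH2OCH3: C–O–C linkage → ether.
pendant –NHC(=O)CH3: N bonded to a carbonyl → amide (not amine).
–C(=O)– with carbon on both sides → ketone.
pendant –COOCH3: carbonyl C bonded to C and –OCH3 → ester.
pendant –CH2X: halogen on sp³ carbon → alkyl halide.
C–O–C with sp³ carbons on both sides and no adjacent C=O → ether.
pendant –OCH3: C–O–C with sp³ C, no adjacent C=O → ether.
two acyl groups sharing one oxygen, –C(=O)–O–C(=O)– → anhydride.
pendant –CH2OCH3: C–O–C linkage → ether.
pendant –C6H5: benzene ring → arene.
–OH on an sp³ carbon → alcohol.
Ether appears at: CH(CH2OCH3), CH2OCH2, CH(OCH3), CH(CH2OCH3) → 4.

4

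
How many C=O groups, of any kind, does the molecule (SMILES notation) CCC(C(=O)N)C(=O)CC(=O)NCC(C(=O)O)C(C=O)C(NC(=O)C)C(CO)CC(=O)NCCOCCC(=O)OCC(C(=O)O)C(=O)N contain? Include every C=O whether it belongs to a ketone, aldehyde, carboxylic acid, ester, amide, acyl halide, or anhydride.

10

CH(CONH2): amide, 1 C=O (running total 1).
CO: ketone, 1 C=O (running total 2).
CH2CONHCH2: amide, 1 C=O (running total 3).
CH(COOH): carboxylic acid, 1 C=O (running total 4).
CH(CHO): aldehyde, 1 C=O (running total 5).
CH(NHCOCH3): amide, 1 C=O (running total 6).
CH2CONHCH2: amide, 1 C=O (running total 7).
CH2COOCH2: ester, 1 C=O (running total 8).
CH(COOH): carboxylic acid, 1 C=O (running total 9).
CONH2: amide, 1 C=O (running total 10).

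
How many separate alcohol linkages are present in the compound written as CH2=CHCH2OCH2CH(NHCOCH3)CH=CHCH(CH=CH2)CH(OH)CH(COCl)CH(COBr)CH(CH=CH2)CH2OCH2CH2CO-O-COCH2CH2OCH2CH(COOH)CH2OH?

2

C=C double bond → alkene.
C–O–C with sp³ carbons on both sides and no adjacent C=O → ether.
pendant –NHC(=O)CH3: N bonded to a carbonyl → amide (not amine).
C=C double bond → alkene.
pendant –CH=CH2: C=C double bond → alkene.
–OH on an sp³ carbon → alcohol (secondary).
pendant –C(=O)X: carbonyl C bonded to C and halogen → acyl halide.
pendant –C(=O)X: carbonyl C bonded to C and halogen → acyl halide.
pendant –CH=CH2: C=C double bond → alkene.
C–O–C with sp³ carbons on both sides and no adjacent C=O → ether.
two acyl groups sharing one oxygen, –C(=O)–O–C(=O)– → anhydride.
C–O–C with sp³ carbons on both sides and no adjacent C=O → ether.
pendant –COOH: carbonyl C bonded to C and –OH → carboxylic acid.
–OH on an sp³ carbon → alcohol.
Alcohol appears at: CH(OH), CH2OH → 2.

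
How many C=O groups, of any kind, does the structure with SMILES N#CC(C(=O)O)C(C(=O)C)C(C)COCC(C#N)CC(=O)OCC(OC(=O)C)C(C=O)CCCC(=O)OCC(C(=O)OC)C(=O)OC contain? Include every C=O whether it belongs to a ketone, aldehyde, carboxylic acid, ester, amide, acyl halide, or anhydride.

8

CH(COOH): carboxylic acid, 1 C=O (running total 1).
CH(COCH3): ketone, 1 C=O (running total 2).
CH2COOCH2: ester, 1 C=O (running total 3).
CH(OCOCH3): ester, 1 C=O (running total 4).
CH(CHO): aldehyde, 1 C=O (running total 5).
CH2COOCH2: ester, 1 C=O (running total 6).
CH(COOCH3): ester, 1 C=O (running total 7).
COOCH3: ester, 1 C=O (running total 8).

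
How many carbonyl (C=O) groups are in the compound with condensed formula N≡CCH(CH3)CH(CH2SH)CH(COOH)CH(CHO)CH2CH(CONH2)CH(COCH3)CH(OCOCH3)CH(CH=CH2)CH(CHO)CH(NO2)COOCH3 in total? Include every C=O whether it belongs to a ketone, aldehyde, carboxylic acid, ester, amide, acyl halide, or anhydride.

7

CH(COOH): carboxylic acid, 1 C=O (running total 1).
CH(CHO): aldehyde, 1 C=O (running total 2).
CH(CONH2): amide, 1 C=O (running total 3).
CH(COCH3): ketone, 1 C=O (running total 4).
CH(OCOCH3): ester, 1 C=O (running total 5).
CH(CHO): aldehyde, 1 C=O (running total 6).
COOCH3: ester, 1 C=O (running total 7).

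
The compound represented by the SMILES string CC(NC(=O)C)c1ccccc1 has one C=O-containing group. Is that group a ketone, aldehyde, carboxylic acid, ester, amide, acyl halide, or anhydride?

The carbonyl is in the CH(NHCOCH3) segment: pendant –NHC(=O)CH3: N bonded to a carbonyl → amide (not amine).

amide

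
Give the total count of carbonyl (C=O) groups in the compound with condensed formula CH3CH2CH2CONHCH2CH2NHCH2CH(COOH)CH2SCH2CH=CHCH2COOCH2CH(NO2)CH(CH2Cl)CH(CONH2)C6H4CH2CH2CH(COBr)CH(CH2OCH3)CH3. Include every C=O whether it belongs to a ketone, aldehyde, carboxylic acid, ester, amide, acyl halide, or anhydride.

5

CH2CONHCH2: amide, 1 C=O (running total 1).
CH(COOH): carboxylic acid, 1 C=O (running total 2).
CH2COOCH2: ester, 1 C=O (running total 3).
CH(CONH2): amide, 1 C=O (running total 4).
CH(COBr): acyl halide, 1 C=O (running total 5).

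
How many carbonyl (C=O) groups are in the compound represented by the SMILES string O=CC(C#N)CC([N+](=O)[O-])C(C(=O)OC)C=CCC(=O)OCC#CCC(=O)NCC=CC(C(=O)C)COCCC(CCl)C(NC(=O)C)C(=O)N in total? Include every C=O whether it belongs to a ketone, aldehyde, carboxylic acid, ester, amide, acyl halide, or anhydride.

OHC: aldehyde, 1 C=O (running total 1).
CH(COOCH3): ester, 1 C=O (running total 2).
CH2COOCH2: ester, 1 C=O (running total 3).
CH2CONHCH2: amide, 1 C=O (running total 4).
CH(COCH3): ketone, 1 C=O (running total 5).
CH(NHCOCH3): amide, 1 C=O (running total 6).
CONH2: amide, 1 C=O (running total 7).

7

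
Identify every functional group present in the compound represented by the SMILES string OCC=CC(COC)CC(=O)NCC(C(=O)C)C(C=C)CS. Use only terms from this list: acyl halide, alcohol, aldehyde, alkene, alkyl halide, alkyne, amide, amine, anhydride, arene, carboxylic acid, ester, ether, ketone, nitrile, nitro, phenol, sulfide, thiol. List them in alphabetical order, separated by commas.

Working along the chain:
  HOCH2: HO– on an sp³ carbon → alcohol.
  CH=CH: C=C double bond → alkene.
  CH(CH2OCH3): pendant –CH2OCH3: C–O–C linkage → ether.
  CH2CONHCH2: –C(=O)–N– linkage → amide (the N is not an amine).
  CH(COCH3): pendant –COCH3: carbonyl C bonded to two carbons → ketone.
  CH(CH=CH2): pendant –CH=CH2: C=C double bond → alkene.
  CH2SH: –SH on an sp³ carbon → thiol.

alcohol, alkene, amide, ether, ketone, thiol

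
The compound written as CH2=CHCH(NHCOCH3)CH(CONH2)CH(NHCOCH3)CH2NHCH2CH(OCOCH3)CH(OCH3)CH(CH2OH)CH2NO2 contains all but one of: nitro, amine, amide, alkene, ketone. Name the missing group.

alkene: present (CH2=CH — C=C double bond → alkene).
nitro: present (CH2NO2 — –NO2 on carbon → nitro group).
amine: present (CH2NHCH2 — C–N–C with sp³ carbons and no adjacent C=O → amine (secondary)).
amide: present (CH(NHCOCH3) — pendant –NHC(=O)CH3: N bonded to a carbonyl → amide (not amine)).
ketone: absent. In CH(OCOCH3), the C=O is bonded to an –O–C group, which defines an ester, not a ketone. In each of CH(NHCOCH3) and CH(CONH2), the C=O is bonded to nitrogen, which defines an amide, not a ketone.

ketone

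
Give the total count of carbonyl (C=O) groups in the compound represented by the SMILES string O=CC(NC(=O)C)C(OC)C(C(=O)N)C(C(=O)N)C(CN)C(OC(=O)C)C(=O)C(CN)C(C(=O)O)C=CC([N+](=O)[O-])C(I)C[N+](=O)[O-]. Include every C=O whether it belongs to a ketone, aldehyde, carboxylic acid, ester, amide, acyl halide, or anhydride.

7

OHC: aldehyde, 1 C=O (running total 1).
CH(NHCOCH3): amide, 1 C=O (running total 2).
CH(CONH2): amide, 1 C=O (running total 3).
CH(CONH2): amide, 1 C=O (running total 4).
CH(OCOCH3): ester, 1 C=O (running total 5).
CO: ketone, 1 C=O (running total 6).
CH(COOH): carboxylic acid, 1 C=O (running total 7).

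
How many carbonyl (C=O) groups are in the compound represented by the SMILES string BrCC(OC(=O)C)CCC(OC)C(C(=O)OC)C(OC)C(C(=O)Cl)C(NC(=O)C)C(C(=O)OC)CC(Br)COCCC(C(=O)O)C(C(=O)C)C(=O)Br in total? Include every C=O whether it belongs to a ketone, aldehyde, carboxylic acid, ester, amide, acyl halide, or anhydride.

8

CH(OCOCH3): ester, 1 C=O (running total 1).
CH(COOCH3): ester, 1 C=O (running total 2).
CH(COCl): acyl halide, 1 C=O (running total 3).
CH(NHCOCH3): amide, 1 C=O (running total 4).
CH(COOCH3): ester, 1 C=O (running total 5).
CH(COOH): carboxylic acid, 1 C=O (running total 6).
CH(COCH3): ketone, 1 C=O (running total 7).
COBr: acyl halide, 1 C=O (running total 8).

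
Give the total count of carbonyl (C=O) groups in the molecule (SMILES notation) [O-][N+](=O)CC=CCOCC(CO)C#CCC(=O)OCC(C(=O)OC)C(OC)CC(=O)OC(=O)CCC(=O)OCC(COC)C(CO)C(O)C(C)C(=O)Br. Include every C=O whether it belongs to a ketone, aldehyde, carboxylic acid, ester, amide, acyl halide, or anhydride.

CH2COOCH2: ester, 1 C=O (running total 1).
CH(COOCH3): ester, 1 C=O (running total 2).
CH2CO-O-COCH2: anhydride, 2 C=O (running total 4).
CH2COOCH2: ester, 1 C=O (running total 5).
COBr: acyl halide, 1 C=O (running total 6).

6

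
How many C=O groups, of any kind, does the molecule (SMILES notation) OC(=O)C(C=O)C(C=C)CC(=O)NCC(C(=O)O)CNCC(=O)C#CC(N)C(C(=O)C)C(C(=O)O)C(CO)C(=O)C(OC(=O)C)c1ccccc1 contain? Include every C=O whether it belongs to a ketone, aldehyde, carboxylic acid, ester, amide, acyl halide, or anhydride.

9

HOOC: carboxylic acid, 1 C=O (running total 1).
CH(CHO): aldehyde, 1 C=O (running total 2).
CH2CONHCH2: amide, 1 C=O (running total 3).
CH(COOH): carboxylic acid, 1 C=O (running total 4).
CO: ketone, 1 C=O (running total 5).
CH(COCH3): ketone, 1 C=O (running total 6).
CH(COOH): carboxylic acid, 1 C=O (running total 7).
CO: ketone, 1 C=O (running total 8).
CH(OCOCH3): ester, 1 C=O (running total 9).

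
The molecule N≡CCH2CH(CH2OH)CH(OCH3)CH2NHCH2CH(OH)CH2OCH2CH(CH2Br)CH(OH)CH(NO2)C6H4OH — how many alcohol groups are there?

Taking each segment in turn:
  N≡C: N≡C–: carbon triple-bonded to nitrogen → nitrile.
  CH(CH2OH): pendant –CH2OH on an sp³ backbone C → alcohol.
  CH(OCH3): pendant –OCH3: C–O–C with sp³ C, no adjacent C=O → ether.
  CH2NHCH2: C–N–C with sp³ carbons and no adjacent C=O → amine (secondary).
  CH(OH): –OH on an sp³ carbon → alcohol (secondary).
  CH2OCH2: C–O–C with sp³ carbons on both sides and no adjacent C=O → ether.
  CH(CH2Br): pendant –CH2X: halogen on sp³ carbon → alkyl halide.
  CH(OH): –OH on an sp³ carbon → alcohol (secondary).
  CH(NO2): –NO2 on an sp³ carbon → nitro (the N=O is not a carbonyl).
  C6H4OH: –OH attached directly to an aromatic ring → phenol (not alcohol); the ring itself is an arene.
Alcohol appears at: CH(CH2OH), CH(OH), CH(OH) → 3.

3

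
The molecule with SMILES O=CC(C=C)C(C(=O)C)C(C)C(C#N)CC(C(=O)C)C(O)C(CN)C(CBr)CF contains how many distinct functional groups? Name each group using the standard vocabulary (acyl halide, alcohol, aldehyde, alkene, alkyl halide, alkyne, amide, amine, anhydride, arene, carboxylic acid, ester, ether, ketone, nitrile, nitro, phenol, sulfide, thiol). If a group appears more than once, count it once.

7

Reading the structure from left to right:
  OHC: terminal –CHO: carbonyl C bonded to H and C → aldehyde.
  CH(CH=CH2): pendant –CH=CH2: C=C double bond → alkene.
  CH(COCH3): pendant –COCH3: carbonyl C bonded to two carbons → ketone.
  CH(CN): pendant –C≡N: nitrile.
  CH(COCH3): pendant –COCH3: carbonyl C bonded to two carbons → ketone.
  CH(OH): –OH on an sp³ carbon → alcohol (secondary).
  CH(CH2NH2): pendant –CH2NH2: N on sp³ C, no adjacent C=O → amine.
  CH(CH2Br): pendant –CH2X: halogen on sp³ carbon → alkyl halide.
  CH2F: halogen on an sp³ carbon → alkyl halide.
Distinct types present: alcohol, aldehyde, alkene, alkyl halide, amine, ketone, nitrile.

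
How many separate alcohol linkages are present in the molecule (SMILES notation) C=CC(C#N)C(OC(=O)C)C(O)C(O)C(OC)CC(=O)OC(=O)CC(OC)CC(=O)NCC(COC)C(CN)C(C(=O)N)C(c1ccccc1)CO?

C=C double bond → alkene.
pendant –C≡N: nitrile.
pendant –OC(=O)CH3: an acyloxy group → ester.
–OH on an sp³ carbon → alcohol (secondary).
–OH on an sp³ carbon → alcohol (secondary).
pendant –OCH3: C–O–C with sp³ C, no adjacent C=O → ether.
two acyl groups sharing one oxygen, –C(=O)–O–C(=O)– → anhydride.
pendant –OCH3: C–O–C with sp³ C, no adjacent C=O → ether.
–C(=O)–N– linkage → amide (the N is not an amine).
pendant –CH2OCH3: C–O–C linkage → ether.
pendant –CH2NH2: N on sp³ C, no adjacent C=O → amine.
pendant –CONH2: carbonyl C bonded to C and N → amide.
pendant –C6H5: benzene ring → arene.
–OH on an sp³ carbon → alcohol.
Alcohol appears at: CH(OH), CH(OH), CH2OH → 3.

3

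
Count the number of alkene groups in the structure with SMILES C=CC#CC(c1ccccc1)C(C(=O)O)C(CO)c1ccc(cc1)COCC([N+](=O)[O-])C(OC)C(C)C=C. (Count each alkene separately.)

2

C=C double bond → alkene.
C≡C triple bond → alkyne.
pendant –C6H5: benzene ring → arene.
pendant –COOH: carbonyl C bonded to C and –OH → carboxylic acid.
pendant –CH2OH on an sp³ backbone C → alcohol.
para-disubstituted benzene ring → arene.
C–O–C with sp³ carbons on both sides and no adjacent C=O → ether.
–NO2 on an sp³ carbon → nitro (the N=O is not a carbonyl).
pendant –OCH3: C–O–C with sp³ C, no adjacent C=O → ether.
C=C double bond → alkene.
Alkene appears at: CH2=CH, CH=CH2 → 2.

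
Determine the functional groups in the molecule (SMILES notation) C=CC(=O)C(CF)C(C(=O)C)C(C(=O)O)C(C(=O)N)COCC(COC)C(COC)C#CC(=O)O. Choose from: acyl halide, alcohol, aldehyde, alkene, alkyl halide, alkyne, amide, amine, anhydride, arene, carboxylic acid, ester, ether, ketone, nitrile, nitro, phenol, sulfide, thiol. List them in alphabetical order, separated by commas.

alkene, alkyl halide, alkyne, amide, carboxylic acid, ether, ketone

C=C double bond → alkene.
–C(=O)– with carbon on both sides → ketone.
pendant –CH2X: halogen on sp³ carbon → alkyl halide.
pendant –COCH3: carbonyl C bonded to two carbons → ketone.
pendant –COOH: carbonyl C bonded to C and –OH → carboxylic acid.
pendant –CONH2: carbonyl C bonded to C and N → amide.
C–O–C with sp³ carbons on both sides and no adjacent C=O → ether.
pendant –CH2OCH3: C–O–C linkage → ether.
pendant –CH2OCH3: C–O–C linkage → ether.
C≡C triple bond → alkyne.
–COOH: carbonyl C bonded to –OH and C → carboxylic acid (the –OH is not a separate alcohol).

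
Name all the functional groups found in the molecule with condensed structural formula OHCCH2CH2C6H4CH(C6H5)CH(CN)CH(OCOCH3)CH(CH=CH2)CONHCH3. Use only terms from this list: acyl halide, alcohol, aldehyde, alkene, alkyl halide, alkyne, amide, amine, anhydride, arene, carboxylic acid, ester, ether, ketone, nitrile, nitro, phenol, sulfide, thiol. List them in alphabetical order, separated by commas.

terminal –CHO: carbonyl C bonded to H and C → aldehyde.
para-disubstituted benzene ring → arene.
pendant –C6H5: benzene ring → arene.
pendant –C≡N: nitrile.
pendant –OC(=O)CH3: an acyloxy group → ester.
pendant –CH=CH2: C=C double bond → alkene.
–C(=O)NHCH3: carbonyl C bonded to C and to N → amide (the N is not an amine).

aldehyde, alkene, amide, arene, ester, nitrile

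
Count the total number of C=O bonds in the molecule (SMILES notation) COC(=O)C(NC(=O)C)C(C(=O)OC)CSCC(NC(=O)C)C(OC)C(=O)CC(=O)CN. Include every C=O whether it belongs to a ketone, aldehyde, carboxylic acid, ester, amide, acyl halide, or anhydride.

CH3OOC: ester, 1 C=O (running total 1).
CH(NHCOCH3): amide, 1 C=O (running total 2).
CH(COOCH3): ester, 1 C=O (running total 3).
CH(NHCOCH3): amide, 1 C=O (running total 4).
CO: ketone, 1 C=O (running total 5).
CO: ketone, 1 C=O (running total 6).

6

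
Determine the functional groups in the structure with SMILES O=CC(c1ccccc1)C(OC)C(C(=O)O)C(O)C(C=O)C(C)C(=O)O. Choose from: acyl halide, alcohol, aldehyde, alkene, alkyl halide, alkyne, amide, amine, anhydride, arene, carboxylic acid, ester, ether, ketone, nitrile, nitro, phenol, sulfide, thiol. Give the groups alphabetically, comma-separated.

alcohol, aldehyde, arene, carboxylic acid, ether

Working along the chain:
  OHC: terminal –CHO: carbonyl C bonded to H and C → aldehyde.
  CH(C6H5): pendant –C6H5: benzene ring → arene.
  CH(OCH3): pendant –OCH3: C–O–C with sp³ C, no adjacent C=O → ether.
  CH(COOH): pendant –COOH: carbonyl C bonded to C and –OH → carboxylic acid.
  CH(OH): –OH on an sp³ carbon → alcohol (secondary).
  CH(CHO): pendant –CHO: carbonyl C bonded to C and H → aldehyde.
  COOH: –COOH: carbonyl C bonded to –OH and C → carboxylic acid (the –OH is not a separate alcohol).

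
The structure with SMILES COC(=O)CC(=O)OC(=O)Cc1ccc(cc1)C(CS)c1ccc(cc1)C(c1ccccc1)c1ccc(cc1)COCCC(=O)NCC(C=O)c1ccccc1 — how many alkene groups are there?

0

Taking each segment in turn:
  CH3OOC: CH3O–C(=O)–: carbonyl C bonded to C and to –OCH3 → ester (not ketone + ether).
  CH2CO-O-COCH2: two acyl groups sharing one oxygen, –C(=O)–O–C(=O)– → anhydride.
  C6H4: para-disubstituted benzene ring → arene.
  CH(CH2SH): pendant –CH2SH → thiol.
  C6H4: para-disubstituted benzene ring → arene.
  CH(C6H5): pendant –C6H5: benzene ring → arene.
  C6H4: para-disubstituted benzene ring → arene.
  CH2OCH2: C–O–C with sp³ carbons on both sides and no adjacent C=O → ether.
  CH2CONHCH2: –C(=O)–N– linkage → amide (the N is not an amine).
  CH(CHO): pendant –CHO: carbonyl C bonded to C and H → aldehyde.
  C6H5: –C6H5 phenyl ring → arene.
No segment is a alkene: C6H4 is arene, not alkene; C6H4 is arene, not alkene; CH(C6H5) is arene, not alkene. → 0.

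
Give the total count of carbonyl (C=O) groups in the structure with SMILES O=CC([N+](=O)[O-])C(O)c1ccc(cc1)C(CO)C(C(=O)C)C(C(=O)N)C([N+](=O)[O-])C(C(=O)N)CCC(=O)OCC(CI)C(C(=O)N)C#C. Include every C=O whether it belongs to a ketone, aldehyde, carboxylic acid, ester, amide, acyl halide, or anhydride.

OHC: aldehyde, 1 C=O (running total 1).
CH(COCH3): ketone, 1 C=O (running total 2).
CH(CONH2): amide, 1 C=O (running total 3).
CH(CONH2): amide, 1 C=O (running total 4).
CH2COOCH2: ester, 1 C=O (running total 5).
CH(CONH2): amide, 1 C=O (running total 6).

6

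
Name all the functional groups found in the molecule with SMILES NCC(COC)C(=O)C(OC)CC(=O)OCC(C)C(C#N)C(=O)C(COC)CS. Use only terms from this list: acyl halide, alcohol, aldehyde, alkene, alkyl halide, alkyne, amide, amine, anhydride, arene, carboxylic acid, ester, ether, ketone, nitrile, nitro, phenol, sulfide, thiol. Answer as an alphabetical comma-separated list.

amine, ester, ether, ketone, nitrile, thiol

Reading the structure from left to right:
  H2NCH2: –NH2 on an sp³ carbon with no adjacent C=O → amine.
  CH(CH2OCH3): pendant –CH2OCH3: C–O–C linkage → ether.
  CO: –C(=O)– with carbon on both sides → ketone.
  CH(OCH3): pendant –OCH3: C–O–C with sp³ C, no adjacent C=O → ether.
  CH2COOCH2: –C(=O)–O–C with C on the carbonyl side → ester.
  CH(CN): pendant –C≡N: nitrile.
  CO: –C(=O)– with carbon on both sides → ketone.
  CH(CH2OCH3): pendant –CH2OCH3: C–O–C linkage → ether.
  CH2SH: –SH on an sp³ carbon → thiol.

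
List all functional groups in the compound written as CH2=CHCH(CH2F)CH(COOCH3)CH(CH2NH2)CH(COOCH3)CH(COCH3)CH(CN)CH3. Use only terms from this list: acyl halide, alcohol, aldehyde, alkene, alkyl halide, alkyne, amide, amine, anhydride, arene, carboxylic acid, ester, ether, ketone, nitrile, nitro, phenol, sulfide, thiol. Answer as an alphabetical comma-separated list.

Taking each segment in turn:
  CH2=CH: C=C double bond → alkene.
  CH(CH2F): pendant –CH2X: halogen on sp³ carbon → alkyl halide.
  CH(COOCH3): pendant –COOCH3: carbonyl C bonded to C and –OCH3 → ester.
  CH(CH2NH2): pendant –CH2NH2: N on sp³ C, no adjacent C=O → amine.
  CH(COOCH3): pendant –COOCH3: carbonyl C bonded to C and –OCH3 → ester.
  CH(COCH3): pendant –COCH3: carbonyl C bonded to two carbons → ketone.
  CH(CN): pendant –C≡N: nitrile.

alkene, alkyl halide, amine, ester, ketone, nitrile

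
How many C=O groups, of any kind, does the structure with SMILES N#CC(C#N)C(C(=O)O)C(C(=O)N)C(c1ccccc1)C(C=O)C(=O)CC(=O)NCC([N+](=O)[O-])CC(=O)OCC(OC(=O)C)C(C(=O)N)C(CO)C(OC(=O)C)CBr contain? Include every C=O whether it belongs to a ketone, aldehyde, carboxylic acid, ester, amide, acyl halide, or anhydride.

CH(COOH): carboxylic acid, 1 C=O (running total 1).
CH(CONH2): amide, 1 C=O (running total 2).
CH(CHO): aldehyde, 1 C=O (running total 3).
CO: ketone, 1 C=O (running total 4).
CH2CONHCH2: amide, 1 C=O (running total 5).
CH2COOCH2: ester, 1 C=O (running total 6).
CH(OCOCH3): ester, 1 C=O (running total 7).
CH(CONH2): amide, 1 C=O (running total 8).
CH(OCOCH3): ester, 1 C=O (running total 9).

9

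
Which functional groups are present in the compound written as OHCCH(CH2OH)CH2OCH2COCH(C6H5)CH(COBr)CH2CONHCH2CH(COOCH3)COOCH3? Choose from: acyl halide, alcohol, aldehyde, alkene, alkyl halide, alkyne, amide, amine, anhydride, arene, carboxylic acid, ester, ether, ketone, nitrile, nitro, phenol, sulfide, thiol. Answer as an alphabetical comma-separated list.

acyl halide, alcohol, aldehyde, amide, arene, ester, ether, ketone

terminal –CHO: carbonyl C bonded to H and C → aldehyde.
pendant –CH2OH on an sp³ backbone C → alcohol.
C–O–C with sp³ carbons on both sides and no adjacent C=O → ether.
–C(=O)– with carbon on both sides → ketone.
pendant –C6H5: benzene ring → arene.
pendant –C(=O)X: carbonyl C bonded to C and halogen → acyl halide.
–C(=O)–N– linkage → amide (the N is not an amine).
pendant –COOCH3: carbonyl C bonded to C and –OCH3 → ester.
–C(=O)OCH3: carbonyl C bonded to C and to –OCH3 → ester (not ketone + ether).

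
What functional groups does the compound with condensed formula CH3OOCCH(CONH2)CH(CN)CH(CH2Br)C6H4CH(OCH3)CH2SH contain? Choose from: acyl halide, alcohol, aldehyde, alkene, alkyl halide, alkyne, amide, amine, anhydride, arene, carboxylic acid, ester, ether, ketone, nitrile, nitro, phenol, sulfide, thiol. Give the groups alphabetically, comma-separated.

Reading the structure from left to right:
  CH3OOC: CH3O–C(=O)–: carbonyl C bonded to C and to –OCH3 → ester (not ketone + ether).
  CH(CONH2): pendant –CONH2: carbonyl C bonded to C and N → amide.
  CH(CN): pendant –C≡N: nitrile.
  CH(CH2Br): pendant –CH2X: halogen on sp³ carbon → alkyl halide.
  C6H4: para-disubstituted benzene ring → arene.
  CH(OCH3): pendant –OCH3: C–O–C with sp³ C, no adjacent C=O → ether.
  CH2SH: –SH on an sp³ carbon → thiol.

alkyl halide, amide, arene, ester, ether, nitrile, thiol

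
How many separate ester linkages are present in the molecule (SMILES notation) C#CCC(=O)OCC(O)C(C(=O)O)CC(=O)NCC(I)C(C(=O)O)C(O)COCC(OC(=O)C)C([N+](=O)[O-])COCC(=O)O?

2

Taking each segment in turn:
  HC≡C: C≡C triple bond → alkyne.
  CH2COOCH2: –C(=O)–O–C with C on the carbonyl side → ester.
  CH(OH): –OH on an sp³ carbon → alcohol (secondary).
  CH(COOH): pendant –COOH: carbonyl C bonded to C and –OH → carboxylic acid.
  CH2CONHCH2: –C(=O)–N– linkage → amide (the N is not an amine).
  CH(I): halogen on an sp³ carbon → alkyl halide.
  CH(COOH): pendant –COOH: carbonyl C bonded to C and –OH → carboxylic acid.
  CH(OH): –OH on an sp³ carbon → alcohol (secondary).
  CH2OCH2: C–O–C with sp³ carbons on both sides and no adjacent C=O → ether.
  CH(OCOCH3): pendant –OC(=O)CH3: an acyloxy group → ester.
  CH(NO2): –NO2 on an sp³ carbon → nitro (the N=O is not a carbonyl).
  CH2OCH2: C–O–C with sp³ carbons on both sides and no adjacent C=O → ether.
  COOH: –COOH: carbonyl C bonded to –OH and C → carboxylic acid (the –OH is not a separate alcohol).
Ester appears at: CH2COOCH2, CH(OCOCH3) → 2.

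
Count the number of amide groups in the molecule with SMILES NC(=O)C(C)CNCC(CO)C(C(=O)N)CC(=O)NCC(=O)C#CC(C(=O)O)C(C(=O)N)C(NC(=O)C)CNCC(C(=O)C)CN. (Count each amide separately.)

5

–C(=O)NH2: carbonyl C bonded to C and to N → amide (the N is not a separate amine).
C–N–C with sp³ carbons and no adjacent C=O → amine (secondary).
pendant –CH2OH on an sp³ backbone C → alcohol.
pendant –CONH2: carbonyl C bonded to C and N → amide.
–C(=O)–N– linkage → amide (the N is not an amine).
–C(=O)– with carbon on both sides → ketone.
C≡C triple bond → alkyne.
pendant –COOH: carbonyl C bonded to C and –OH → carboxylic acid.
pendant –CONH2: carbonyl C bonded to C and N → amide.
pendant –NHC(=O)CH3: N bonded to a carbonyl → amide (not amine).
C–N–C with sp³ carbons and no adjacent C=O → amine (secondary).
pendant –COCH3: carbonyl C bonded to two carbons → ketone.
–NH2 on an sp³ carbon with no adjacent C=O → amine.
Amide appears at: H2NCO, CH(CONH2), CH2CONHCH2, CH(CONH2), CH(NHCOCH3) → 5.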